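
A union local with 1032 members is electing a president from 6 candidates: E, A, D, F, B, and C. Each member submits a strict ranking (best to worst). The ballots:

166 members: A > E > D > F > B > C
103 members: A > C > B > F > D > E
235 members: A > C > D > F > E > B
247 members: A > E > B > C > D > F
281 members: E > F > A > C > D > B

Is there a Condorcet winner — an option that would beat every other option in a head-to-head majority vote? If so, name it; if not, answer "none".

A vs E: 751–281 for A.
A vs D: 1032–0 for A.
A vs F: 751–281 for A.
A vs B: 1032–0 for A.
A vs C: 1032–0 for A.
A beats every other option head-to-head.

A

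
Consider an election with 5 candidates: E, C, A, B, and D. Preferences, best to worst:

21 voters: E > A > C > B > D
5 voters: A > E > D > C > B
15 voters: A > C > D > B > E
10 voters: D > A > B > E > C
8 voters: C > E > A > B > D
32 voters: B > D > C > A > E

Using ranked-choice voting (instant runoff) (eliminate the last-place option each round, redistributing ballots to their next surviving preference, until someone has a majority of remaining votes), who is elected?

A

Round 1: E 21, C 8, A 20, B 32, D 10. Eliminate C.
Round 2: E 29, A 20, B 32, D 10. Eliminate D.
Round 3: E 29, A 30, B 32. Eliminate E.
Round 4: A 59, B 32. A has a majority.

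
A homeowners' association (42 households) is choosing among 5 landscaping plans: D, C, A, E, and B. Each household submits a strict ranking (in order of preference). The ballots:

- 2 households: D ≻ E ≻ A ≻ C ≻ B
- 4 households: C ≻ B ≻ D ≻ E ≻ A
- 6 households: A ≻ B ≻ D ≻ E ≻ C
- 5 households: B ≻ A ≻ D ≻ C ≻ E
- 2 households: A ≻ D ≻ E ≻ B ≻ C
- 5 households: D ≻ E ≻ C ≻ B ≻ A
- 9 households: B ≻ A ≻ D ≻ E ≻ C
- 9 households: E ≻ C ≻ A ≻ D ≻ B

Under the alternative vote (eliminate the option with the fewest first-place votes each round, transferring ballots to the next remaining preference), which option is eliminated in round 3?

A

Round 1: D 7, C 4, A 8, E 9, B 14. Eliminate C.
Round 2: D 7, A 8, E 9, B 18. Eliminate D.
Round 3: A 8, E 16, B 18. Eliminate A.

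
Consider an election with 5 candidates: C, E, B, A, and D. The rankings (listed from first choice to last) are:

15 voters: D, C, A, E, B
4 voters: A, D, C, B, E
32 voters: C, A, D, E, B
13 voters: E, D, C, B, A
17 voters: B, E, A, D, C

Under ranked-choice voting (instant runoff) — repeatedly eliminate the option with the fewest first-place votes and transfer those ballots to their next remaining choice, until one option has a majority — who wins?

D

Round 1: C 32, E 13, B 17, A 4, D 15. Eliminate A.
Round 2: C 32, E 13, B 17, D 19. Eliminate E.
Round 3: C 32, B 17, D 32. Eliminate B.
Round 4: C 32, D 49. D has a majority.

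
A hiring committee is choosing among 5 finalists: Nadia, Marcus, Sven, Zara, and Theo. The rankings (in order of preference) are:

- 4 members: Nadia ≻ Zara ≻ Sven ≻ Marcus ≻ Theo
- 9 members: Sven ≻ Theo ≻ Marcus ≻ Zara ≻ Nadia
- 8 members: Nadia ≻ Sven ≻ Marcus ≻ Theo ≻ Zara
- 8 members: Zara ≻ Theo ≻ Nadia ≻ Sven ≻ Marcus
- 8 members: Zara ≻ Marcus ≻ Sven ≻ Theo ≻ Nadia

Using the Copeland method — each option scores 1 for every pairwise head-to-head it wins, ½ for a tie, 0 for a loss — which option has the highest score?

Nadia: beats Marcus and Sven; loses to Zara and Theo → score 2.
Marcus: beats Theo; loses to Nadia, Sven, and Zara → score 1.
Sven: beats Marcus and Theo; loses to Nadia and Zara → score 2.
Zara: beats Nadia, Marcus, Sven, and Theo → score 4.
Theo: beats Nadia; loses to Marcus, Sven, and Zara → score 1.
Zara has the best pairwise record.

Zara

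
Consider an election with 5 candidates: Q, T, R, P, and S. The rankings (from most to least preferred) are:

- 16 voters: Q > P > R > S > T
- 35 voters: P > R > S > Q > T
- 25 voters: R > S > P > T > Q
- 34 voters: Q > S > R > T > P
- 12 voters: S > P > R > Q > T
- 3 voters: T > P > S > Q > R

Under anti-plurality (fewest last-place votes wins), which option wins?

Last-place votes: Q 25, T 63, R 3, P 34, S 0.
S is ranked last by the fewest voters, so S wins.

S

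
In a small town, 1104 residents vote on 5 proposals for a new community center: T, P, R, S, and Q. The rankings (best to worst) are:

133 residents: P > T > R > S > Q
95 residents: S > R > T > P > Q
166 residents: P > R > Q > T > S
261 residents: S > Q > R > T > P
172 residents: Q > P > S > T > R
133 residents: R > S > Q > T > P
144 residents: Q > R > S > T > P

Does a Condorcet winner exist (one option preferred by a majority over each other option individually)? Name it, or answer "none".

none

Checking pairwise contests:
R beats T 799–305.
T beats P 633–471.
Q beats R 577–527.
R beats S 576–528.
S beats Q 622–482.
Every option loses at least one head-to-head, so there is no Condorcet winner.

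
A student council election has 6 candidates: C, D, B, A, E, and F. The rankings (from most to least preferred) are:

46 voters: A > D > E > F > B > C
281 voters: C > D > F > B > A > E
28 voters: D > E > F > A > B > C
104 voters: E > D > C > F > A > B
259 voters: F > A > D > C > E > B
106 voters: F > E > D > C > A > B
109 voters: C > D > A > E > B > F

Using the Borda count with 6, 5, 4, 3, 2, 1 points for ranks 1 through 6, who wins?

C: 46·1 + 281·6 + 28·1 + 104·4 + 259·3 + 106·3 + 109·6 = 3925
D: 46·5 + 281·5 + 28·6 + 104·5 + 259·4 + 106·4 + 109·5 = 4328
B: 46·2 + 281·3 + 28·2 + 104·1 + 259·1 + 106·1 + 109·2 = 1678
A: 46·6 + 281·2 + 28·3 + 104·2 + 259·5 + 106·2 + 109·4 = 3073
E: 46·4 + 281·1 + 28·5 + 104·6 + 259·2 + 106·5 + 109·3 = 2604
F: 46·3 + 281·4 + 28·4 + 104·3 + 259·6 + 106·6 + 109·1 = 3985
D has the highest Borda score (4328).

D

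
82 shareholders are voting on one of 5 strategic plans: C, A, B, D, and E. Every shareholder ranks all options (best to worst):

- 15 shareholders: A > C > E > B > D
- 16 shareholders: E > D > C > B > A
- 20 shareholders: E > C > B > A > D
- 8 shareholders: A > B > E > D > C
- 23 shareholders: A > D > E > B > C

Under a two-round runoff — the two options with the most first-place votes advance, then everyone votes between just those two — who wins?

Round 1 first-place votes: C 0, A 46, B 0, D 0, E 36.
A and E advance.
Runoff: A is preferred to E by 46 voters; E by 36.
A wins the runoff.

A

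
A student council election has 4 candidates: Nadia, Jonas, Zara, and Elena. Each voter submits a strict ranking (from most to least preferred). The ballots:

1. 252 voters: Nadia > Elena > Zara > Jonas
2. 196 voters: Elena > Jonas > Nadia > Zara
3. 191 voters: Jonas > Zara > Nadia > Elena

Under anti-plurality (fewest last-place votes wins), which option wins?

Last-place votes: Nadia 0, Jonas 252, Zara 196, Elena 191.
Nadia is ranked last by the fewest voters, so Nadia wins.

Nadia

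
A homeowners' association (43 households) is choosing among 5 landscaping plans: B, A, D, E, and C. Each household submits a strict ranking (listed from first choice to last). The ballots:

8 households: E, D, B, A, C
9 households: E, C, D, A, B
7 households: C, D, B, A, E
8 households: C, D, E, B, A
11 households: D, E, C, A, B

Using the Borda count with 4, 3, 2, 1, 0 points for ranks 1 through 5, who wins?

B: 8·2 + 9·0 + 7·2 + 8·1 + 11·0 = 38
A: 8·1 + 9·1 + 7·1 + 8·0 + 11·1 = 35
D: 8·3 + 9·2 + 7·3 + 8·3 + 11·4 = 131
E: 8·4 + 9·4 + 7·0 + 8·2 + 11·3 = 117
C: 8·0 + 9·3 + 7·4 + 8·4 + 11·2 = 109
D has the highest Borda score (131).

D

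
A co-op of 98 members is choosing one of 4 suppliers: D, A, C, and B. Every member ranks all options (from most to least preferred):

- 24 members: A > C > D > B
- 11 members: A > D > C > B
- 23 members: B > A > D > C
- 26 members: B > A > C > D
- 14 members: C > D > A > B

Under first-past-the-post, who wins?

First-place votes: D 0, A 35, C 14, B 49.
B has the most first-place votes.

B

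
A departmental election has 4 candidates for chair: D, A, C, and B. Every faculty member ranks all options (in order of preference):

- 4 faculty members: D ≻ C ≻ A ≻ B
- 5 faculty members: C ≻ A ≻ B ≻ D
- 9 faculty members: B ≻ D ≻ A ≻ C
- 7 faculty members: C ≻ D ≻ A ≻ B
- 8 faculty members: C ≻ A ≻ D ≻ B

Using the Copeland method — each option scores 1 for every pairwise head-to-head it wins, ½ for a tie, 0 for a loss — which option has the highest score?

D: beats A and B; loses to C → score 2.
A: beats B; loses to D and C → score 1.
C: beats D, A, and B → score 3.
B: loses to D, A, and C → score 0.
C has the best pairwise record.

C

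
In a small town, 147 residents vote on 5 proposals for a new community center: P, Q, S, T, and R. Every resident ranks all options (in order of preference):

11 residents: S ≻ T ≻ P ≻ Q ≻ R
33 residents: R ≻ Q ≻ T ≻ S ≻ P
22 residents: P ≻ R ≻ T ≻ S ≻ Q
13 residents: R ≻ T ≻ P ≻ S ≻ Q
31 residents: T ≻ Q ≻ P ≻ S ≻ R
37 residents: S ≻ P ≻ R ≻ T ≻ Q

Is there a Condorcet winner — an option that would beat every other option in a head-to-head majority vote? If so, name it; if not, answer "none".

none

Checking pairwise contests:
S beats P 81–66.
P beats Q 83–64.
T beats S 99–48.
R beats T 105–42.
P beats R 101–46.
Every option loses at least one head-to-head, so there is no Condorcet winner.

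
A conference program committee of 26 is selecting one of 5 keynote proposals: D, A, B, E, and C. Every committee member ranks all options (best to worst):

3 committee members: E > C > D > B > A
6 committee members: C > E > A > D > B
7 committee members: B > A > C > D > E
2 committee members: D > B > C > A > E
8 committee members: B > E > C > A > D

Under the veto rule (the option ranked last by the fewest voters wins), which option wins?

C

Last-place votes: D 8, A 3, B 6, E 9, C 0.
C is ranked last by the fewest voters, so C wins.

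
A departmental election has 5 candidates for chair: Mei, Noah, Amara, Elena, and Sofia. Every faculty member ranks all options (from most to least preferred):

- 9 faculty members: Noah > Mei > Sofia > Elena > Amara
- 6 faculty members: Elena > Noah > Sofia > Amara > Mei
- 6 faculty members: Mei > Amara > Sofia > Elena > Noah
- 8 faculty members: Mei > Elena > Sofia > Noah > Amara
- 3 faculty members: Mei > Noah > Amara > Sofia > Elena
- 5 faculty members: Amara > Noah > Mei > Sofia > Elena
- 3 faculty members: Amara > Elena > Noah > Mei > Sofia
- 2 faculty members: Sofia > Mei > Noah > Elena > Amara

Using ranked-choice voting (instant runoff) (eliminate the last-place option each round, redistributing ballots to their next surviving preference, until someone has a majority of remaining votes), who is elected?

Round 1: Mei 17, Noah 9, Amara 8, Elena 6, Sofia 2. Eliminate Sofia.
Round 2: Mei 19, Noah 9, Amara 8, Elena 6. Eliminate Elena.
Round 3: Mei 19, Noah 15, Amara 8. Eliminate Amara.
Round 4: Mei 19, Noah 23. Noah has a majority.

Noah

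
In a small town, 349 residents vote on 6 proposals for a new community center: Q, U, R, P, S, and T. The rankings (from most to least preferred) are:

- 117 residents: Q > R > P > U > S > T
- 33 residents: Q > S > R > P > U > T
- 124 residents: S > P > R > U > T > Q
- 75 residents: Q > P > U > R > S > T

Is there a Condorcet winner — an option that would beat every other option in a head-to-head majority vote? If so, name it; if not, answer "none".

Q vs U: 225–124 for Q.
Q vs R: 225–124 for Q.
Q vs P: 225–124 for Q.
Q vs S: 225–124 for Q.
Q vs T: 225–124 for Q.
Q beats every other option head-to-head.

Q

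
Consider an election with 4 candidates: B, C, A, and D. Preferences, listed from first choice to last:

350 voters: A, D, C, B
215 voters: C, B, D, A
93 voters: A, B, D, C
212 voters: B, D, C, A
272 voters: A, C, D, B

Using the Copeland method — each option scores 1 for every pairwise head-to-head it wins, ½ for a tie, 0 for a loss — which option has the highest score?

B: loses to C, A, and D → score 0.
C: beats B; loses to A and D → score 1.
A: beats B, C, and D → score 3.
D: beats B and C; loses to A → score 2.
A has the best pairwise record.

A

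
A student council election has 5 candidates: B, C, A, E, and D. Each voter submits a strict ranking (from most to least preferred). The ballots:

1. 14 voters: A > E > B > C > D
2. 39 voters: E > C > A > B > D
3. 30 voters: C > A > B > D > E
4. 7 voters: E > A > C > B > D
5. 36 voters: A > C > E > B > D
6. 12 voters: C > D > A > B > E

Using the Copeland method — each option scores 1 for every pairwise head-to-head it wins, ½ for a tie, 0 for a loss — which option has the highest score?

C

B: beats D; loses to C, A, and E → score 1.
C: beats B, A, E, and D → score 4.
A: beats B, E, and D; loses to C → score 3.
E: beats B and D; loses to C and A → score 2.
D: loses to B, C, A, and E → score 0.
C has the best pairwise record.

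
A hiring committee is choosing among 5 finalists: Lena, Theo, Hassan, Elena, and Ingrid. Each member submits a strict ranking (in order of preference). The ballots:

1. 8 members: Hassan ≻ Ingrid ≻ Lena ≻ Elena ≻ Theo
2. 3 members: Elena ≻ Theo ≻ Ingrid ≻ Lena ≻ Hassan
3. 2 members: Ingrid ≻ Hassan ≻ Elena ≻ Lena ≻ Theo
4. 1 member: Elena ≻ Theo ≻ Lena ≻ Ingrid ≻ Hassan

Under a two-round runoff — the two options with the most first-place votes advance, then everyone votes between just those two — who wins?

Hassan

Round 1 first-place votes: Lena 0, Theo 0, Hassan 8, Elena 4, Ingrid 2.
Hassan and Elena advance.
Runoff: Hassan is preferred to Elena by 10 voters; Elena by 4.
Hassan wins the runoff.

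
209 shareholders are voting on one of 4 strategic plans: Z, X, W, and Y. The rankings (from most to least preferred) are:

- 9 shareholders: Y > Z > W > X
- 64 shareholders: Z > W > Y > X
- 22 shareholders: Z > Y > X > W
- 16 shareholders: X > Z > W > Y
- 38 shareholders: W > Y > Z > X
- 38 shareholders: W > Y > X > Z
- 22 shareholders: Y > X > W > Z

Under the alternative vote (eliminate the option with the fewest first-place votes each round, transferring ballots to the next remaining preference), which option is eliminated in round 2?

Y

Round 1: Z 86, X 16, W 76, Y 31. Eliminate X.
Round 2: Z 102, W 76, Y 31. Eliminate Y.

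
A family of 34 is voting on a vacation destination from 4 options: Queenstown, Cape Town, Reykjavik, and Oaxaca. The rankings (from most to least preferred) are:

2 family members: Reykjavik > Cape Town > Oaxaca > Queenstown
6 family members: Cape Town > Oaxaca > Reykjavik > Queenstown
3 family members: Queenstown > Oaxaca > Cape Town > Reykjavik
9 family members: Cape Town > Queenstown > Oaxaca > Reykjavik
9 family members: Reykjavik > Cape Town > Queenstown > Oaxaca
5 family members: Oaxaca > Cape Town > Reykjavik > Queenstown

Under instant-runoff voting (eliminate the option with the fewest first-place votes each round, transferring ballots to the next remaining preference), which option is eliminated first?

Queenstown

Round 1: Queenstown 3, Cape Town 15, Reykjavik 11, Oaxaca 5. Eliminate Queenstown.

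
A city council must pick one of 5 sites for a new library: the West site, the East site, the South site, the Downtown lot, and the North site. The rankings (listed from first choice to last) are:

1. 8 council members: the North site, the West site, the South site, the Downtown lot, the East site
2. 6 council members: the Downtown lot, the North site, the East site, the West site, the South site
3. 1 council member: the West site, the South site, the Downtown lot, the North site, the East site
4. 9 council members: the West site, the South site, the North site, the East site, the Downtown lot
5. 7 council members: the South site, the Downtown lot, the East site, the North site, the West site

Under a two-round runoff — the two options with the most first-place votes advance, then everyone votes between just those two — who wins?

Round 1 first-place votes: the West site 10, the East site 0, the South site 7, the Downtown lot 6, the North site 8.
the West site and the North site advance.
Runoff: the West site is preferred to the North site by 10 voters; the North site by 21.
the North site wins the runoff.

the North site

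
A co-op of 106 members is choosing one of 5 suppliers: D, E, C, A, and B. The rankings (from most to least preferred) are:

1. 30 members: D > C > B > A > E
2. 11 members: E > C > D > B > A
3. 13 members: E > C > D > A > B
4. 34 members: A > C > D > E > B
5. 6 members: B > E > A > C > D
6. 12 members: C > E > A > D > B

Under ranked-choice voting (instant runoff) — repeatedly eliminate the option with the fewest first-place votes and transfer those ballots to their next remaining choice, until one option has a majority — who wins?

Round 1: D 30, E 24, C 12, A 34, B 6. Eliminate B.
Round 2: D 30, E 30, C 12, A 34. Eliminate C.
Round 3: D 30, E 42, A 34. Eliminate D.
Round 4: E 42, A 64. A has a majority.

A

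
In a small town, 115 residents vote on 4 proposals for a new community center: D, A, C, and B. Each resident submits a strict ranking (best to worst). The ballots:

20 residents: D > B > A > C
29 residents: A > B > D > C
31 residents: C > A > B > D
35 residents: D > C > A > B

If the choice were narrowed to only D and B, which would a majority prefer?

B

Voters preferring D to B: 55; preferring B to D: 60.
B wins the head-to-head.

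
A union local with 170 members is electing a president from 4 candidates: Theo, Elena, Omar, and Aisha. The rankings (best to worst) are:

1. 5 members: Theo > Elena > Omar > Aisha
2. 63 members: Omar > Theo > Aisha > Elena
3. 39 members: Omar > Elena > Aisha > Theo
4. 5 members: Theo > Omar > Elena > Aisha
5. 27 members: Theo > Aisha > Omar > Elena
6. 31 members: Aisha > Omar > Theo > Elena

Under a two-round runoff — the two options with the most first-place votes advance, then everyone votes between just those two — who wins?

Round 1 first-place votes: Theo 37, Elena 0, Omar 102, Aisha 31.
Omar and Theo advance.
Runoff: Omar is preferred to Theo by 133 voters; Theo by 37.
Omar wins the runoff.

Omar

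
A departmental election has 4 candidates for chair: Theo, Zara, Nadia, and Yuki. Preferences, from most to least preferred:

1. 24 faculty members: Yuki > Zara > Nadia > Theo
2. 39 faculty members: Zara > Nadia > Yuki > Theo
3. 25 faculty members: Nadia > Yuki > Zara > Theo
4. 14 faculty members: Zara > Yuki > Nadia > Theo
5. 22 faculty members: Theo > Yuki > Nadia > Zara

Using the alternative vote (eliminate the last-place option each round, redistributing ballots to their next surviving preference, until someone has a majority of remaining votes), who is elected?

Round 1: Theo 22, Zara 53, Nadia 25, Yuki 24. Eliminate Theo.
Round 2: Zara 53, Nadia 25, Yuki 46. Eliminate Nadia.
Round 3: Zara 53, Yuki 71. Yuki has a majority.

Yuki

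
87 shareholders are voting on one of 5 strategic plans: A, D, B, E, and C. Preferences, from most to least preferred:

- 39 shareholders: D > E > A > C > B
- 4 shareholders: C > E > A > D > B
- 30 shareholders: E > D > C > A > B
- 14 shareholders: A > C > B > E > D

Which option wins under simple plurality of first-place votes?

First-place votes: A 14, D 39, B 0, E 30, C 4.
D has the most first-place votes.

D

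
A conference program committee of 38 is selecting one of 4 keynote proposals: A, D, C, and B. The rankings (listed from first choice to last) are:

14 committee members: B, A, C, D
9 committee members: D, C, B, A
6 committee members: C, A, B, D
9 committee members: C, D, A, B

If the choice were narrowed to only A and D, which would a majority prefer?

A

Voters preferring A to D: 20; preferring D to A: 18.
A wins the head-to-head.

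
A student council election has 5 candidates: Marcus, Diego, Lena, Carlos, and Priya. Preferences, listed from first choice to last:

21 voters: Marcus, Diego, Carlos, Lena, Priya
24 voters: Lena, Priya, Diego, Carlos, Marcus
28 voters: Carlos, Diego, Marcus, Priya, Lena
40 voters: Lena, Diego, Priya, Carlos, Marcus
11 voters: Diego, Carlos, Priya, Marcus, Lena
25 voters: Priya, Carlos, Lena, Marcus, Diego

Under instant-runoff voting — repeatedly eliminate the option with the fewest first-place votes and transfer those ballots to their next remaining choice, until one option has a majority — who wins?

Round 1: Marcus 21, Diego 11, Lena 64, Carlos 28, Priya 25. Eliminate Diego.
Round 2: Marcus 21, Lena 64, Carlos 39, Priya 25. Eliminate Marcus.
Round 3: Lena 64, Carlos 60, Priya 25. Eliminate Priya.
Round 4: Lena 64, Carlos 85. Carlos has a majority.

Carlos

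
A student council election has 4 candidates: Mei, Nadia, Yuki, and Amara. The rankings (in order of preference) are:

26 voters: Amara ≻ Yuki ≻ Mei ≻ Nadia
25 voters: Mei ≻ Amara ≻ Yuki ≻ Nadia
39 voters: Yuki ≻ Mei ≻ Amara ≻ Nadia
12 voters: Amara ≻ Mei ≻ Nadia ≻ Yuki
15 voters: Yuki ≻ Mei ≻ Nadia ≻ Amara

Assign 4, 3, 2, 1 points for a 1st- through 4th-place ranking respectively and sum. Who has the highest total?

Mei: 26·2 + 25·4 + 39·3 + 12·3 + 15·3 = 350
Nadia: 26·1 + 25·1 + 39·1 + 12·2 + 15·2 = 144
Yuki: 26·3 + 25·2 + 39·4 + 12·1 + 15·4 = 356
Amara: 26·4 + 25·3 + 39·2 + 12·4 + 15·1 = 320
Yuki has the highest Borda score (356).

Yuki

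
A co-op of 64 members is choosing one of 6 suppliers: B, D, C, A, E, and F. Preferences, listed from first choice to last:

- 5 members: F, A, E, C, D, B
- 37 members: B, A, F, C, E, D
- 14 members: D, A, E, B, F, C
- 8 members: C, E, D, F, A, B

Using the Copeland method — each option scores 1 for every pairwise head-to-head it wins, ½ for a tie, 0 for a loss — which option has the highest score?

B: beats D, C, A, E, and F → score 5.
D: loses to B, C, A, E, and F → score 0.
C: beats D and E; loses to B, A, and F → score 2.
A: beats D, C, E, and F; loses to B → score 4.
E: beats D; loses to B, C, A, and F → score 1.
F: beats D, C, and E; loses to B and A → score 3.
B has the best pairwise record.

B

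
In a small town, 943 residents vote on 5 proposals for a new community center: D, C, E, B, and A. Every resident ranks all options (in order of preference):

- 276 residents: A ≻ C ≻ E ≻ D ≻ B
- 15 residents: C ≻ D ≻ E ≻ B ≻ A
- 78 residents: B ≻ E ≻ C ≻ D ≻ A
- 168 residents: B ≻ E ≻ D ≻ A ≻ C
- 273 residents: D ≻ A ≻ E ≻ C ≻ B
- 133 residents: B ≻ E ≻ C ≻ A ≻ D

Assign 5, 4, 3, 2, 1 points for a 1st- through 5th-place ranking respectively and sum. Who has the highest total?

D: 276·2 + 15·4 + 78·2 + 168·3 + 273·5 + 133·1 = 2770
C: 276·4 + 15·5 + 78·3 + 168·1 + 273·2 + 133·3 = 2526
E: 276·3 + 15·3 + 78·4 + 168·4 + 273·3 + 133·4 = 3208
B: 276·1 + 15·2 + 78·5 + 168·5 + 273·1 + 133·5 = 2474
A: 276·5 + 15·1 + 78·1 + 168·2 + 273·4 + 133·2 = 3167
E has the highest Borda score (3208).

E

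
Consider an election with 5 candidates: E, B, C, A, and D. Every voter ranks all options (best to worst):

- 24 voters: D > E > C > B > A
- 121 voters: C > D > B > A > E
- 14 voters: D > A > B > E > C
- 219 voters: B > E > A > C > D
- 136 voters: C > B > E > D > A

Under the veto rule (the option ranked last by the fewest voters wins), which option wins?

Last-place votes: E 121, B 0, C 14, A 160, D 219.
B is ranked last by the fewest voters, so B wins.

B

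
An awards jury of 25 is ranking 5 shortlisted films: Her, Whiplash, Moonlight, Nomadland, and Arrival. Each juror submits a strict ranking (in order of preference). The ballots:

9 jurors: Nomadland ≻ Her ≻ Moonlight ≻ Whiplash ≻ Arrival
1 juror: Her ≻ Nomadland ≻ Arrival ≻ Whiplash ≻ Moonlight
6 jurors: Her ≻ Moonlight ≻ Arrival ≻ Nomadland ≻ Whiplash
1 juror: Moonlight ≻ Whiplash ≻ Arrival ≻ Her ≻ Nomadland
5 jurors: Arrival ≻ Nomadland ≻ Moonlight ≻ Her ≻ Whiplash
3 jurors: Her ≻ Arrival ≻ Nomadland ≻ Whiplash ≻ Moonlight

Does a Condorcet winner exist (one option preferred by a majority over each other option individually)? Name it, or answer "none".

Checking pairwise contests:
Nomadland beats Her 14–11.
Her beats Whiplash 24–1.
Her beats Moonlight 19–6.
Arrival beats Nomadland 15–10.
Her beats Arrival 19–6.
Every option loses at least one head-to-head, so there is no Condorcet winner.

none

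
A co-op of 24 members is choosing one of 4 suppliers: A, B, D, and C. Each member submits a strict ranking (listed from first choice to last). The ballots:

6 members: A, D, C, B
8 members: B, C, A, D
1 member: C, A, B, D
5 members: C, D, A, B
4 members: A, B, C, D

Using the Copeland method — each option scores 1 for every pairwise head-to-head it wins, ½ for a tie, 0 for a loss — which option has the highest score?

A: beats B and D; loses to C → score 2.
B: beats D; ties C; loses to A → score 1.5.
D: loses to A, B, and C → score 0.
C: beats A and D; ties B → score 2.5.
C has the best pairwise record.

C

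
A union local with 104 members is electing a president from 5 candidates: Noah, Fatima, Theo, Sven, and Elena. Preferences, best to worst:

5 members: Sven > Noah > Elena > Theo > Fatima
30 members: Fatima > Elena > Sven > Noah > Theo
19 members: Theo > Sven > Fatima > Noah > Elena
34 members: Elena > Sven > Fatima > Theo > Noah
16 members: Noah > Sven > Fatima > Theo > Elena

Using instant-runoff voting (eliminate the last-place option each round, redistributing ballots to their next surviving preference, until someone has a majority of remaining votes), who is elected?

Round 1: Noah 16, Fatima 30, Theo 19, Sven 5, Elena 34. Eliminate Sven.
Round 2: Noah 21, Fatima 30, Theo 19, Elena 34. Eliminate Theo.
Round 3: Noah 21, Fatima 49, Elena 34. Eliminate Noah.
Round 4: Fatima 65, Elena 39. Fatima has a majority.

Fatima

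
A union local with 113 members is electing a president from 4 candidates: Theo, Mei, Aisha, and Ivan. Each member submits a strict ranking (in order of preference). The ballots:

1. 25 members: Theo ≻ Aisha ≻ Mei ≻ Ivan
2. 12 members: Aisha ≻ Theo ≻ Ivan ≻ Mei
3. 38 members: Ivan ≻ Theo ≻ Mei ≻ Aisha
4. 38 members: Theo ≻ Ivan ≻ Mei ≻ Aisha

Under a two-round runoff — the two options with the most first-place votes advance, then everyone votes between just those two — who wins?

Theo

Round 1 first-place votes: Theo 63, Mei 0, Aisha 12, Ivan 38.
Theo and Ivan advance.
Runoff: Theo is preferred to Ivan by 75 voters; Ivan by 38.
Theo wins the runoff.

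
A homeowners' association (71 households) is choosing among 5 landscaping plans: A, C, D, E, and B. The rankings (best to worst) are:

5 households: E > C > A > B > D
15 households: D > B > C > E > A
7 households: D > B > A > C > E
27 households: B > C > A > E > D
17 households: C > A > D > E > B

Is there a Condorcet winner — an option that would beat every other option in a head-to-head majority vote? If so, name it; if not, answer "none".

Checking pairwise contests:
C beats A 64–7.
B beats C 49–22.
A beats D 49–22.
A beats E 51–20.
D beats B 39–32.
Every option loses at least one head-to-head, so there is no Condorcet winner.

none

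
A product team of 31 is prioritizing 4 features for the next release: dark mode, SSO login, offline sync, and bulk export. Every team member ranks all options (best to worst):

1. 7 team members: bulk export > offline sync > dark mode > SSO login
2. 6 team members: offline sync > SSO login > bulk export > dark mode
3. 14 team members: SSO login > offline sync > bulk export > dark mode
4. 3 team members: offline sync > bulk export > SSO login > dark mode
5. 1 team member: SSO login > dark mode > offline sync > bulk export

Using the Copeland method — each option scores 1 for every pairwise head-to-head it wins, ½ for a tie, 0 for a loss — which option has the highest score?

offline sync

dark mode: loses to SSO login, offline sync, and bulk export → score 0.
SSO login: beats dark mode and bulk export; loses to offline sync → score 2.
offline sync: beats dark mode, SSO login, and bulk export → score 3.
bulk export: beats dark mode; loses to SSO login and offline sync → score 1.
offline sync has the best pairwise record.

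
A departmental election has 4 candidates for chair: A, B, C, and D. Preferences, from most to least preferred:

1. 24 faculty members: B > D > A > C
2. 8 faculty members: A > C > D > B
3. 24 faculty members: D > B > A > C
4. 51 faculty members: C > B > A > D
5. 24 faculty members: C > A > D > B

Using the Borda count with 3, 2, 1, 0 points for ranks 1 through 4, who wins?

A: 24·1 + 8·3 + 24·1 + 51·1 + 24·2 = 171
B: 24·3 + 8·0 + 24·2 + 51·2 + 24·0 = 222
C: 24·0 + 8·2 + 24·0 + 51·3 + 24·3 = 241
D: 24·2 + 8·1 + 24·3 + 51·0 + 24·1 = 152
C has the highest Borda score (241).

C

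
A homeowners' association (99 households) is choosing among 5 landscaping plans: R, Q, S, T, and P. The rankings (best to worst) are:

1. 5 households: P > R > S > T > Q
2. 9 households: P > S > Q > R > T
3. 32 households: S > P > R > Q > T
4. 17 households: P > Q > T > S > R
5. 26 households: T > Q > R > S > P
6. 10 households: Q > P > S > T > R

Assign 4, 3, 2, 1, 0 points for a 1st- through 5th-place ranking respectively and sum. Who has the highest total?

P

R: 5·3 + 9·1 + 32·2 + 17·0 + 26·2 + 10·0 = 140
Q: 5·0 + 9·2 + 32·1 + 17·3 + 26·3 + 10·4 = 219
S: 5·2 + 9·3 + 32·4 + 17·1 + 26·1 + 10·2 = 228
T: 5·1 + 9·0 + 32·0 + 17·2 + 26·4 + 10·1 = 153
P: 5·4 + 9·4 + 32·3 + 17·4 + 26·0 + 10·3 = 250
P has the highest Borda score (250).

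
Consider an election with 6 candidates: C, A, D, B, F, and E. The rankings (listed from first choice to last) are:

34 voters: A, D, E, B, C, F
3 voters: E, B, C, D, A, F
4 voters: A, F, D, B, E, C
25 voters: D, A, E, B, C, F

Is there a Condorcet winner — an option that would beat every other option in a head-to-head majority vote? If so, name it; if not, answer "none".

A vs C: 63–3 for A.
A vs D: 38–28 for A.
A vs B: 63–3 for A.
A vs F: 66–0 for A.
A vs E: 63–3 for A.
A beats every other option head-to-head.

A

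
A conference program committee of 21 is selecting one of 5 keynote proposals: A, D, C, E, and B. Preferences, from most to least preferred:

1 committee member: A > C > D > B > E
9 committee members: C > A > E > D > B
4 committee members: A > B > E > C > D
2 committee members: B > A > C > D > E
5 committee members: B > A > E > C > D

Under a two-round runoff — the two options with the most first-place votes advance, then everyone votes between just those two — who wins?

Round 1 first-place votes: A 5, D 0, C 9, E 0, B 7.
C and B advance.
Runoff: C is preferred to B by 10 voters; B by 11.
B wins the runoff.

B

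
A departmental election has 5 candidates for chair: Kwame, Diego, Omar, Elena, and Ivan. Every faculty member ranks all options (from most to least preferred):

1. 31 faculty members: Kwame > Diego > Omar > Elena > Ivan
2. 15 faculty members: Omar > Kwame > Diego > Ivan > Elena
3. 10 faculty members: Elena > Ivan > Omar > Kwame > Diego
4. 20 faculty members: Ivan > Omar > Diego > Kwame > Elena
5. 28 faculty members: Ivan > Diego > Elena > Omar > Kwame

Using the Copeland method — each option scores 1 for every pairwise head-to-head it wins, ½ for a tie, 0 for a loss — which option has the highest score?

Ivan

Kwame: beats Diego and Elena; loses to Omar and Ivan → score 2.
Diego: beats Omar and Elena; loses to Kwame and Ivan → score 2.
Omar: beats Kwame and Elena; loses to Diego and Ivan → score 2.
Elena: loses to Kwame, Diego, Omar, and Ivan → score 0.
Ivan: beats Kwame, Diego, Omar, and Elena → score 4.
Ivan has the best pairwise record.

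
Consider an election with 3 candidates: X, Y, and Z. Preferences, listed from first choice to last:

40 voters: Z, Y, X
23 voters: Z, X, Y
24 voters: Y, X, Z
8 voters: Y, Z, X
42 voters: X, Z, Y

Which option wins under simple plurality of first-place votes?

First-place votes: X 42, Y 32, Z 63.
Z has the most first-place votes.

Z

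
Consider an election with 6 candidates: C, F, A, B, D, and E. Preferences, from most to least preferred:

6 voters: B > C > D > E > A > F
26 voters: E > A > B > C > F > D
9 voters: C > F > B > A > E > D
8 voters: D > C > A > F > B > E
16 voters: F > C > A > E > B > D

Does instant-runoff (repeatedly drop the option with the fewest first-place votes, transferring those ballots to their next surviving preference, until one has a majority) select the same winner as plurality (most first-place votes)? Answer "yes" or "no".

Instant-runoff — R1 C 9, F 16, A 0, B 6, D 8, E 26 (A out); R2 C 9, F 16, B 6, D 8, E 26 (B out); R3 C 15, F 16, D 8, E 26 (D out); R4 C 23, F 16, E 26 (F out); R5 C 39, E 26 (C winner). Winner: C.
Plurality — first-place votes: C 9, F 16, A 0, B 6, D 8, E 26. Winner: E.
The two methods disagree.

no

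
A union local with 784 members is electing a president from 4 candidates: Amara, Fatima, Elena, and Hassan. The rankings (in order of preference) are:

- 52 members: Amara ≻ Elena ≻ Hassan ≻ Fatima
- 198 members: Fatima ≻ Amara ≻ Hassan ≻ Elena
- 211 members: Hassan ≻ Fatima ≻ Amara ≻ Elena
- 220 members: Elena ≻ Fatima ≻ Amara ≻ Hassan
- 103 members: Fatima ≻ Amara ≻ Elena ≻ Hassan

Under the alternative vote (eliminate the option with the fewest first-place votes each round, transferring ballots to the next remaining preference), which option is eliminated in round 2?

Hassan

Round 1: Amara 52, Fatima 301, Elena 220, Hassan 211. Eliminate Amara.
Round 2: Fatima 301, Elena 272, Hassan 211. Eliminate Hassan.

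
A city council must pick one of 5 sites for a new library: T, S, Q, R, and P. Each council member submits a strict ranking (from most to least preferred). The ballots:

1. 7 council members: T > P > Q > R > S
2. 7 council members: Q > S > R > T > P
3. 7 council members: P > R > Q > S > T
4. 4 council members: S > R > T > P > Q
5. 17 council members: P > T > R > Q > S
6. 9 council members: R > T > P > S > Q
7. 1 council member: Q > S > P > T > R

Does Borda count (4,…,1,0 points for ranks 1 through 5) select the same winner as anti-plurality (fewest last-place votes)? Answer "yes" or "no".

Borda — scores: T 122, S 56, Q 77, R 124, P 141. Winner: P.
Anti-plurality — last-place votes: T 7, S 24, Q 13, R 1, P 7. Winner: R.
The two methods disagree.

no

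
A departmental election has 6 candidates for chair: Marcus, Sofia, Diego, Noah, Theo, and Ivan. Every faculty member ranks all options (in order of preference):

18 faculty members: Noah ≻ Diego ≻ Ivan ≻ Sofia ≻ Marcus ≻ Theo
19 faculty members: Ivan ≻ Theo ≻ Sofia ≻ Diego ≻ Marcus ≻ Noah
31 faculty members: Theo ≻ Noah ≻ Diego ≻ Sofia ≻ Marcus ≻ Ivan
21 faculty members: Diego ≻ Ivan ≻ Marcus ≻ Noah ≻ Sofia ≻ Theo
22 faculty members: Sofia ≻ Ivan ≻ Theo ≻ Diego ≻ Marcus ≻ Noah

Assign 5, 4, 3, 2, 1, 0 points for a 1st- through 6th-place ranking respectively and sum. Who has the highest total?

Diego

Marcus: 18·1 + 19·1 + 31·1 + 21·3 + 22·1 = 153
Sofia: 18·2 + 19·3 + 31·2 + 21·1 + 22·5 = 286
Diego: 18·4 + 19·2 + 31·3 + 21·5 + 22·2 = 352
Noah: 18·5 + 19·0 + 31·4 + 21·2 + 22·0 = 256
Theo: 18·0 + 19·4 + 31·5 + 21·0 + 22·3 = 297
Ivan: 18·3 + 19·5 + 31·0 + 21·4 + 22·4 = 321
Diego has the highest Borda score (352).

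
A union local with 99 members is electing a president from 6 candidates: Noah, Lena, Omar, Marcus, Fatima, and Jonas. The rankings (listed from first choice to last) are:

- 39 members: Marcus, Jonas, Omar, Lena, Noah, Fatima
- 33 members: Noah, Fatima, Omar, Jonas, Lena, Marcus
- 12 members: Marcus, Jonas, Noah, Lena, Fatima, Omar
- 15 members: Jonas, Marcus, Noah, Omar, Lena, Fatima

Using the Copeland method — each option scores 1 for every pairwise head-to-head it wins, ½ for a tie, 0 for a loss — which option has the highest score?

Marcus

Noah: beats Lena, Omar, and Fatima; loses to Marcus and Jonas → score 3.
Lena: beats Fatima; loses to Noah, Omar, Marcus, and Jonas → score 1.
Omar: beats Lena and Fatima; loses to Noah, Marcus, and Jonas → score 2.
Marcus: beats Noah, Lena, Omar, Fatima, and Jonas → score 5.
Fatima: loses to Noah, Lena, Omar, Marcus, and Jonas → score 0.
Jonas: beats Noah, Lena, Omar, and Fatima; loses to Marcus → score 4.
Marcus has the best pairwise record.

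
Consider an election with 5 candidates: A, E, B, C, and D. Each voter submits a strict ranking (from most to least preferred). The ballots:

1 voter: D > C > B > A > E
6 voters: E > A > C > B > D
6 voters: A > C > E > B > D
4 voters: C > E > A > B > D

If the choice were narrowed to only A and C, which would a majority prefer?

Voters preferring A to C: 12; preferring C to A: 5.
A wins the head-to-head.

A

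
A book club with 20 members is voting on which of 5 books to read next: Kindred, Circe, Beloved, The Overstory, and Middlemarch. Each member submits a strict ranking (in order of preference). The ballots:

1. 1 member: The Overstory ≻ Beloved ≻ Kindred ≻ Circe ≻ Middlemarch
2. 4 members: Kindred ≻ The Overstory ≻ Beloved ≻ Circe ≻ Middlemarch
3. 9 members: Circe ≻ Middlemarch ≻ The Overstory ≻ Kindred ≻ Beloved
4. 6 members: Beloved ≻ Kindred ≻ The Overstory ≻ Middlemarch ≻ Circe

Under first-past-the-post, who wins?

Circe

First-place votes: Kindred 4, Circe 9, Beloved 6, The Overstory 1, Middlemarch 0.
Circe has the most first-place votes.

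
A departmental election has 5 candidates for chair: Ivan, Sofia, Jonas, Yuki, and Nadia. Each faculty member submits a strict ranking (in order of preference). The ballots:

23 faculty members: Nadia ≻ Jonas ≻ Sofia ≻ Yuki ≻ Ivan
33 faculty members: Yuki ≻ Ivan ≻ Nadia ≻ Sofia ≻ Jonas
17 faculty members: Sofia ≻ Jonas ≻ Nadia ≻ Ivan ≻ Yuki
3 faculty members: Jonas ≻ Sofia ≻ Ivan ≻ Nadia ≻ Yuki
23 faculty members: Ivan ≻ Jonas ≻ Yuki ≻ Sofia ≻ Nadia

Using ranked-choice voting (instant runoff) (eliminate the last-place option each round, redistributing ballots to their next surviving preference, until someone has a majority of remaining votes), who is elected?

Yuki

Round 1: Ivan 23, Sofia 17, Jonas 3, Yuki 33, Nadia 23. Eliminate Jonas.
Round 2: Ivan 23, Sofia 20, Yuki 33, Nadia 23. Eliminate Sofia.
Round 3: Ivan 26, Yuki 33, Nadia 40. Eliminate Ivan.
Round 4: Yuki 56, Nadia 43. Yuki has a majority.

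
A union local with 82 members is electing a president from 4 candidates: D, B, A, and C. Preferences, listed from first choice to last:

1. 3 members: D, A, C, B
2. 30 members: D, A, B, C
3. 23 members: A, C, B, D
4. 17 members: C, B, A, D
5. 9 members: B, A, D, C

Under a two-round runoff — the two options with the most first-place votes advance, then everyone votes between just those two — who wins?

A

Round 1 first-place votes: D 33, B 9, A 23, C 17.
D and A advance.
Runoff: D is preferred to A by 33 voters; A by 49.
A wins the runoff.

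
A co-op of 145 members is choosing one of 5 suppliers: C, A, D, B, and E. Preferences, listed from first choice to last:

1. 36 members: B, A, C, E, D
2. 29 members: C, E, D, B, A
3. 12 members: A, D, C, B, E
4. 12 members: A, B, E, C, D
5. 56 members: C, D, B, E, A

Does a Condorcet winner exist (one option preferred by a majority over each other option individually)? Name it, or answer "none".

C vs A: 85–60 for C.
C vs D: 133–12 for C.
C vs B: 97–48 for C.
C vs E: 133–12 for C.
C beats every other option head-to-head.

C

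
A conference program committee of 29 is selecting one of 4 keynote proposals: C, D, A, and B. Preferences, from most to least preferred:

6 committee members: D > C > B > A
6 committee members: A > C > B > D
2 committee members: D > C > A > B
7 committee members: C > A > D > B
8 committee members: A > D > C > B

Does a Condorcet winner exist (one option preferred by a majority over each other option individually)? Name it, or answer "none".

none

Checking pairwise contests:
D beats C 16–13.
A beats D 21–8.
C beats A 15–14.
C beats B 29–0.
Every option loses at least one head-to-head, so there is no Condorcet winner.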